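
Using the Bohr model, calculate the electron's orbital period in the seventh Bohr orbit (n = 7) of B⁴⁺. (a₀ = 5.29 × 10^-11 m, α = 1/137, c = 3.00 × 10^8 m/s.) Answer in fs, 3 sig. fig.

2.08 fs

r = n²a₀/Z = 7²·5.29 × 10^-11/5 = 5.18 × 10^-10 m
v = Zαc/n = 5·0.00730·3.00 × 10^8/7 = 1.56 × 10^6 m/s
T = 2πr/v = 2.08 × 10^-15 s = 2.08 fs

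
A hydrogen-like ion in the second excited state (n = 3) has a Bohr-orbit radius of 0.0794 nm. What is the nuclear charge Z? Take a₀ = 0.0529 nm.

6

r_n = n²a₀/Z ⇒ Z = n²a₀/r = 3² × 0.0529 / 0.0794 ≈ 6.00
Z = 6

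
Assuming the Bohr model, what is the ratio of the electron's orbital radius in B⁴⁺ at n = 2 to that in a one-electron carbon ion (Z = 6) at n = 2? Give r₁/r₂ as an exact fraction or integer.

r ∝ Z^-1 · n^2
r₁/r₂ = (5/6)^-1 · (2/2)^2 = 6/5

6/5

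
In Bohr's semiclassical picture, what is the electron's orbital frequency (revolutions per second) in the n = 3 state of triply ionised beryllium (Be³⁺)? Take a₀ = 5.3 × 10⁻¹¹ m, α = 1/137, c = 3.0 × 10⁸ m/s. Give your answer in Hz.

r = n²a₀/Z = 1.2 × 10⁻¹⁰ m, v = Zαc/n = 2.9 × 10⁶ m/s
f = v/(2πr) = 3.9 × 10¹⁵ Hz

3.9 × 10¹⁵ Hz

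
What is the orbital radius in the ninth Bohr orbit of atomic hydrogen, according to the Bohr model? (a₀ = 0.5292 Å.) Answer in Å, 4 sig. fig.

r_n = n²a₀/Z = 9² × 0.5292 / 1
    = 81 × 0.5292 / 1 = 42.87 Å

42.87 Å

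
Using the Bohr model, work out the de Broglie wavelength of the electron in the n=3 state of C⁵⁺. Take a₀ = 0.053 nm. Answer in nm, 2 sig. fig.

0.17 nm

The Bohr quantisation condition is nλ = 2πr_n.
r_n = n²a₀/Z = 0.080 nm
λ = 2πr_n/n = 2π·0.080/3 = 0.17 nm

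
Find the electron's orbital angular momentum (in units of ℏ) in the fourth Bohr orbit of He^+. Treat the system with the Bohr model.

L_n = nℏ, so L/ℏ = n = 4.

4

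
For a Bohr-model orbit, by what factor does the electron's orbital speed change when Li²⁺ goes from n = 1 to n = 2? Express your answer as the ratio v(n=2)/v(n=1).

1/2

v ∝ Z^1 · n^-1; with Z fixed, v ∝ n^-1.
v(n=2)/v(n=1) = (2/1)^-1 = 1/2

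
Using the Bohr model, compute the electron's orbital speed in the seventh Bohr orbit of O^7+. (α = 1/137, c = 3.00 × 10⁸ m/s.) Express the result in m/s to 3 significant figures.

2.50 × 10⁶ m/s

v_n = Zαc/n = 8 × 0.00730 × 3.00 × 10⁸ / 7
    = 2.50 × 10⁶ m/s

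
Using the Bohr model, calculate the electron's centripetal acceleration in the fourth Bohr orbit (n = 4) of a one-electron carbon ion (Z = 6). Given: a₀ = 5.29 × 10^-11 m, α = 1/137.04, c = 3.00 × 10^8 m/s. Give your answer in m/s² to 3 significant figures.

7.64 × 10^22 m/s²

r = n²a₀/Z = 1.41 × 10^-10 m, v = Zαc/n = 3.28 × 10^6 m/s
a = v²/r = (3.28 × 10^6)² / 1.41 × 10^-10 = 7.64 × 10^22 m/s²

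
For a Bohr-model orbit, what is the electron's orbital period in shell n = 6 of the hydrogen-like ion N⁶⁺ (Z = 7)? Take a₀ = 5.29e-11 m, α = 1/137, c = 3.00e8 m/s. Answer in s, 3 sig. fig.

r = n²a₀/Z = 6²·5.29e-11/7 = 2.72e-10 m
v = Zαc/n = 7·0.00730·3.00e8/6 = 2.55e6 m/s
T = 2πr/v = 6.69e-16 s

6.69e-16 s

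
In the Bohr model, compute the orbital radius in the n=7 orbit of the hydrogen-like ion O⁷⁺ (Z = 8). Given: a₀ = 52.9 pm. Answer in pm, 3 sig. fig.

324 pm

r_n = n²a₀/Z = 7² × 52.9 / 8
    = 49 × 52.9 / 8 = 324 pm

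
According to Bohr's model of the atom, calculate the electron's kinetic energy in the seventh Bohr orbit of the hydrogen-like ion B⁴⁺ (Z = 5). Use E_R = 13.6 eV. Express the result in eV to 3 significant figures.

For a Coulomb orbit the virial theorem gives K = −E_n.
E_n = −E_R·Z²/n², so K = E_R·Z²/n² = 13.6 × 5²/7² = 6.94 eV

6.94 eV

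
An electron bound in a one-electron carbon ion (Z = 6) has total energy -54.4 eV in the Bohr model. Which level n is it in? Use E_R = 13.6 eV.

3

E_n = −E_R Z²/n² ⇒ n² = E_R Z²/(−E_n) = 13.6 × 6² / 54.4 ≈ 9.00
n = 3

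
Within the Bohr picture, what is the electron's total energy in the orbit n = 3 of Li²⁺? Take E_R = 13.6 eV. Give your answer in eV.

E_n = −E_R·Z²/n² = −13.6 × 3²/3² = -13.6 eV

-13.6 eV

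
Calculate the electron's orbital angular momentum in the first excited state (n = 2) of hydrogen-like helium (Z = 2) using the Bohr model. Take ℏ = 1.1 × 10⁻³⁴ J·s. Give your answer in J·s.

L_n = nℏ = 2 × 1.1 × 10⁻³⁴ = 2.2 × 10⁻³⁴ J·s

2.2 × 10⁻³⁴ J·s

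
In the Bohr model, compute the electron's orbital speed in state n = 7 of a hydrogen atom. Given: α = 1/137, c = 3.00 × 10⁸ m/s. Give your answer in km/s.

v_n = Zαc/n = 1 × 0.00730 × 3.00 × 10⁸ / 7
    = 313 km/s

313 km/s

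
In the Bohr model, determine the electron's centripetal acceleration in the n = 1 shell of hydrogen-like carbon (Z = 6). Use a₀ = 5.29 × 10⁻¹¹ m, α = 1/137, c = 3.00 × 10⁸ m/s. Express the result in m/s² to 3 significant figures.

r = n²a₀/Z = 8.82 × 10⁻¹² m, v = Zαc/n = 1.31 × 10⁷ m/s
a = v²/r = (1.31 × 10⁷)² / 8.82 × 10⁻¹² = 1.96 × 10²⁵ m/s²

1.96 × 10²⁵ m/s²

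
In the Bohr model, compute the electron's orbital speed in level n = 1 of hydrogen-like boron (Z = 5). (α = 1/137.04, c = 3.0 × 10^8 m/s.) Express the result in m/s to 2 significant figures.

v_n = Zαc/n = 5 × 0.0073 × 3.0 × 10^8 / 1
    = 1.1 × 10^7 m/s

1.1 × 10^7 m/s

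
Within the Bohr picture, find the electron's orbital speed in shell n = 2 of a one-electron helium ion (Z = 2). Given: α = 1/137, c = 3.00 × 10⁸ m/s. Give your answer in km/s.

v_n = Zαc/n = 2 × 0.00730 × 3.00 × 10⁸ / 2
    = 2190 km/s

2190 km/s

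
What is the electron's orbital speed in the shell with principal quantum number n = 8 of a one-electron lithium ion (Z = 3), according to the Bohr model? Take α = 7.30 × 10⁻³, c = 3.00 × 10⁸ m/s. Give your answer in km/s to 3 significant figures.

v_n = Zαc/n = 3 × 0.00730 × 3.00 × 10⁸ / 8
    = 821 km/s

821 km/s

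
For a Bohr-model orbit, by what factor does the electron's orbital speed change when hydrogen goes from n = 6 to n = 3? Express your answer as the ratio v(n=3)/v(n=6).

v ∝ Z^1 · n^-1; with Z fixed, v ∝ n^-1.
v(n=3)/v(n=6) = (3/6)^-1 = 2

2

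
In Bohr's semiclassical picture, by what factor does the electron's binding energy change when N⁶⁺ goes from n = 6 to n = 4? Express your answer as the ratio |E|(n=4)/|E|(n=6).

9/4

|E| ∝ Z^2 · n^-2; with Z fixed, |E| ∝ n^-2.
|E|(n=4)/|E|(n=6) = (4/6)^-2 = 9/4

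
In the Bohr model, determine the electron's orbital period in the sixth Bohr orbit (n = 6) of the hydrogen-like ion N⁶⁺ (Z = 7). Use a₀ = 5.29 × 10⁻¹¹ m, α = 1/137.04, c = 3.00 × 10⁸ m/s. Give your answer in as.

r = n²a₀/Z = 6²·5.29 × 10⁻¹¹/7 = 2.72 × 10⁻¹⁰ m
v = Zαc/n = 7·0.00730·3.00 × 10⁸/6 = 2.55 × 10⁶ m/s
T = 2πr/v = 6.69 × 10⁻¹⁶ s = 669 as

669 as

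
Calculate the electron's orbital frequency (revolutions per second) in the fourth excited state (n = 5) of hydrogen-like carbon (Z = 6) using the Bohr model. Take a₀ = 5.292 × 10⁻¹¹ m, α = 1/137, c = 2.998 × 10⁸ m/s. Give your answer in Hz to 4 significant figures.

1.895 × 10¹⁵ Hz

r = n²a₀/Z = 2.205 × 10⁻¹⁰ m, v = Zαc/n = 2.626 × 10⁶ m/s
f = v/(2πr) = 1.895 × 10¹⁵ Hz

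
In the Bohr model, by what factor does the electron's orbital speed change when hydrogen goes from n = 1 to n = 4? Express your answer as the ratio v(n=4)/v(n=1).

1/4

v ∝ Z^1 · n^-1; with Z fixed, v ∝ n^-1.
v(n=4)/v(n=1) = (4/1)^-1 = 1/4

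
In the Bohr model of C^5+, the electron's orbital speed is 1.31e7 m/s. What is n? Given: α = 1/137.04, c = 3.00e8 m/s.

v_n = Zαc/n ⇒ n = Zαc/v = 6 × 0.00730 × 3.00e8 / 1.31e7 ≈ 1.00
n = 1

1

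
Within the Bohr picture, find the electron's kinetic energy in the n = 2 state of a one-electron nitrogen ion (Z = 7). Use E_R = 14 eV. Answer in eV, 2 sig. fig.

For a Coulomb orbit the virial theorem gives K = −E_n.
E_n = −E_R·Z²/n², so K = E_R·Z²/n² = 14 × 7²/2² = 170 eV

170 eV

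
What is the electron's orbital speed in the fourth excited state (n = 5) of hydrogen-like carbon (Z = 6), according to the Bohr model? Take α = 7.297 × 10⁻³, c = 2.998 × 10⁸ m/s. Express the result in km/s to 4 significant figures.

2625 km/s

v_n = Zαc/n = 6 × 0.007297 × 2.998 × 10⁸ / 5
    = 2625 km/s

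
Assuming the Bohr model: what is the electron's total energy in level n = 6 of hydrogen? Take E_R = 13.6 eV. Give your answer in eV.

-0.378 eV

E_n = −E_R·Z²/n² = −13.6 × 1²/6² = -0.378 eV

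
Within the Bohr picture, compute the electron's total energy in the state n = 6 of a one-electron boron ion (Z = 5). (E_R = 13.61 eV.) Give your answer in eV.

-9.451 eV

E_n = −E_R·Z²/n² = −13.61 × 5²/6² = -9.451 eV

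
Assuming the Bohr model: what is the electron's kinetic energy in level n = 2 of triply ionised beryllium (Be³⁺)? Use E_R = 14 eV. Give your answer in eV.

For a Coulomb orbit the virial theorem gives K = −E_n.
E_n = −E_R·Z²/n², so K = E_R·Z²/n² = 14 × 4²/2² = 56 eV

56 eV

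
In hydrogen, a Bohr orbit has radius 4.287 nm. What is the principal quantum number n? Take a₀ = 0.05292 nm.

r_n = n²a₀/Z ⇒ n² = rZ/a₀ = 4.287 × 1 / 0.05292 ≈ 81.01
n = 9

9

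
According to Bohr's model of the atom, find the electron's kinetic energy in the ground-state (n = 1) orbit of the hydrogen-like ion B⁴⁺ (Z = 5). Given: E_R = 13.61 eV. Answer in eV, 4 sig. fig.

340.2 eV

For a Coulomb orbit the virial theorem gives K = −E_n.
E_n = −E_R·Z²/n², so K = E_R·Z²/n² = 13.61 × 5²/1² = 340.2 eV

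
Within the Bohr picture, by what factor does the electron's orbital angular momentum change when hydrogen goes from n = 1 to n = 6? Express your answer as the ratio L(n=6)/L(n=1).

6

L = nℏ depends only on n, so L ∝ n.
L(n=6)/L(n=1) = (6/1)^1 = 6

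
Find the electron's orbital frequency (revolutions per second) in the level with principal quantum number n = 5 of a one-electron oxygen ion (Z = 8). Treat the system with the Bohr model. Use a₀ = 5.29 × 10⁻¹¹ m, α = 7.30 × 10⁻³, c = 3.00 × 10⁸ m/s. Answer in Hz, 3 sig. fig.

3.37 × 10¹⁵ Hz

r = n²a₀/Z = 1.65 × 10⁻¹⁰ m, v = Zαc/n = 3.50 × 10⁶ m/s
f = v/(2πr) = 3.37 × 10¹⁵ Hz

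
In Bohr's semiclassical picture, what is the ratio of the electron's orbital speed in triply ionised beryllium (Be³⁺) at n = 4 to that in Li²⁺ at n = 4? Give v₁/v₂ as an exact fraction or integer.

4/3

v ∝ Z^1 · n^-1
v₁/v₂ = (4/3)^1 · (4/4)^-1 = 4/3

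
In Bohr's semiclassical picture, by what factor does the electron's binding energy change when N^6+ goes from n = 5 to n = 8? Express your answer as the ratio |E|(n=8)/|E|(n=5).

25/64

|E| ∝ Z^2 · n^-2; with Z fixed, |E| ∝ n^-2.
|E|(n=8)/|E|(n=5) = (8/5)^-2 = 25/64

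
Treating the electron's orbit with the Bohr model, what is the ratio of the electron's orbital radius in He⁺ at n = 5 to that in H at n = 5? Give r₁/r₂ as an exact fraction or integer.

1/2

r ∝ Z^-1 · n^2
r₁/r₂ = (2/1)^-1 · (5/5)^2 = 1/2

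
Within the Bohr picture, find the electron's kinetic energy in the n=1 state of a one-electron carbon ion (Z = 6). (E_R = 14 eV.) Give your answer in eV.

For a Coulomb orbit the virial theorem gives K = −E_n.
E_n = −E_R·Z²/n², so K = E_R·Z²/n² = 14 × 6²/1² = 500 eV

500 eV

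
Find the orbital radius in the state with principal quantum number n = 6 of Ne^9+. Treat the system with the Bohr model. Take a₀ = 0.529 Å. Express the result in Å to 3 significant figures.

1.90 Å

r_n = n²a₀/Z = 6² × 0.529 / 10
    = 36 × 0.529 / 10 = 1.90 Å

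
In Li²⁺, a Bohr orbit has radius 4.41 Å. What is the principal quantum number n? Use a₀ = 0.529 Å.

r_n = n²a₀/Z ⇒ n² = rZ/a₀ = 4.41 × 3 / 0.529 ≈ 25.01
n = 5

5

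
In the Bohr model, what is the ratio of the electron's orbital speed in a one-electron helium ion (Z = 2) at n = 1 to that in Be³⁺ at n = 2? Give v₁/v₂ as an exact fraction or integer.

v ∝ Z^1 · n^-1
v₁/v₂ = (2/4)^1 · (1/2)^-1 = 1

1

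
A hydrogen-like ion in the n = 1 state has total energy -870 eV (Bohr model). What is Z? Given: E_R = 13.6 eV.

8

E_n = −E_R Z²/n² ⇒ Z² = −E_n n²/E_R = 870 × 1² / 13.6 ≈ 63.97
Z = 8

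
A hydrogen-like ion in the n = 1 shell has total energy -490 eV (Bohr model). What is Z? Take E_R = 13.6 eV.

E_n = −E_R Z²/n² ⇒ Z² = −E_n n²/E_R = 490 × 1² / 13.6 ≈ 36.03
Z = 6

6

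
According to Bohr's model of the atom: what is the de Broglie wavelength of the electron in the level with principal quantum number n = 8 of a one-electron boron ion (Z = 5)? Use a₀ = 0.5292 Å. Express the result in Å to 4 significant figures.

The Bohr quantisation condition is nλ = 2πr_n.
r_n = n²a₀/Z = 6.774 Å
λ = 2πr_n/n = 2π·6.774/8 = 5.320 Å

5.320 Å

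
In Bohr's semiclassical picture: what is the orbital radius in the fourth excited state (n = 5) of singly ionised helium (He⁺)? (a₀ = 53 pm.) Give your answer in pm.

r_n = n²a₀/Z = 5² × 53 / 2
    = 25 × 53 / 2 = 660 pm

660 pm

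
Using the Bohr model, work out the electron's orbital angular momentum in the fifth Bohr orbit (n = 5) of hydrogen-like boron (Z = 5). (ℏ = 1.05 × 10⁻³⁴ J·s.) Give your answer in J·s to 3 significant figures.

5.25 × 10⁻³⁴ J·s

L_n = nℏ = 5 × 1.05 × 10⁻³⁴ = 5.25 × 10⁻³⁴ J·s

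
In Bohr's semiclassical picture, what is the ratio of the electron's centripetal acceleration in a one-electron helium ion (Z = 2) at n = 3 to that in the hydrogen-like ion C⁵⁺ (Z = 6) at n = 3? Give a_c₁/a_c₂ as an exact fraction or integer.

1/27

a_c ∝ Z^3 · n^-4
a_c₁/a_c₂ = (2/6)^3 · (3/3)^-4 = 1/27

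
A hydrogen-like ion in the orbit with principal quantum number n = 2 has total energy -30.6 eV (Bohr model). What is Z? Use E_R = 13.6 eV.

E_n = −E_R Z²/n² ⇒ Z² = −E_n n²/E_R = 30.6 × 2² / 13.6 ≈ 9.00
Z = 3

3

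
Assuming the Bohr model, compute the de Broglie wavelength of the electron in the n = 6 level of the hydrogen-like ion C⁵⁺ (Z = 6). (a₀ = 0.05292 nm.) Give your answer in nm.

0.3325 nm

The Bohr quantisation condition is nλ = 2πr_n.
r_n = n²a₀/Z = 0.3175 nm
λ = 2πr_n/n = 2π·0.3175/6 = 0.3325 nm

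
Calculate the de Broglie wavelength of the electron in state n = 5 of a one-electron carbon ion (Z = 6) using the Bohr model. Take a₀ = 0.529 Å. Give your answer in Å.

The Bohr quantisation condition is nλ = 2πr_n.
r_n = n²a₀/Z = 2.20 Å
λ = 2πr_n/n = 2π·2.20/5 = 2.77 Å

2.77 Å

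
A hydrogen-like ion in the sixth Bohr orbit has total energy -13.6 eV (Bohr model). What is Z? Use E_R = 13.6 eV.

6

E_n = −E_R Z²/n² ⇒ Z² = −E_n n²/E_R = 13.6 × 6² / 13.6 ≈ 36.00
Z = 6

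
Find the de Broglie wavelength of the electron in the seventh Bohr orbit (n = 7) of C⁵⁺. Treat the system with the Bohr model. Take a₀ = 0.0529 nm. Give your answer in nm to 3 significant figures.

0.388 nm

The Bohr quantisation condition is nλ = 2πr_n.
r_n = n²a₀/Z = 0.432 nm
λ = 2πr_n/n = 2π·0.432/7 = 0.388 nm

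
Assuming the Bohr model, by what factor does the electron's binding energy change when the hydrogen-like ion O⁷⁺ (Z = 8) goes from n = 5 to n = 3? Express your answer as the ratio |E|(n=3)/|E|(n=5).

|E| ∝ Z^2 · n^-2; with Z fixed, |E| ∝ n^-2.
|E|(n=3)/|E|(n=5) = (3/5)^-2 = 25/9

25/9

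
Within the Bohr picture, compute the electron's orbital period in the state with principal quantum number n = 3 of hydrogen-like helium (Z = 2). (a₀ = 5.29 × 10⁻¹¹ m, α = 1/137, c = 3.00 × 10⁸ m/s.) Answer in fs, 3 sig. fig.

r = n²a₀/Z = 3²·5.29 × 10⁻¹¹/2 = 2.38 × 10⁻¹⁰ m
v = Zαc/n = 2·0.00730·3.00 × 10⁸/3 = 1.46 × 10⁶ m/s
T = 2πr/v = 1.02 × 10⁻¹⁵ s = 1.02 fs

1.02 fs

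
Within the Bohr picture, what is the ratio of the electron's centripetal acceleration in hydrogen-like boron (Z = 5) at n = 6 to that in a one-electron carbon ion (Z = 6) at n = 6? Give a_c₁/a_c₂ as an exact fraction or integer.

a_c ∝ Z^3 · n^-4
a_c₁/a_c₂ = (5/6)^3 · (6/6)^-4 = 125/216

125/216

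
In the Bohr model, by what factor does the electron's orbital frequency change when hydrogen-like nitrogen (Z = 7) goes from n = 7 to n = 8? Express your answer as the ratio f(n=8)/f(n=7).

343/512

f ∝ Z^2 · n^-3; with Z fixed, f ∝ n^-3.
f(n=8)/f(n=7) = (8/7)^-3 = 343/512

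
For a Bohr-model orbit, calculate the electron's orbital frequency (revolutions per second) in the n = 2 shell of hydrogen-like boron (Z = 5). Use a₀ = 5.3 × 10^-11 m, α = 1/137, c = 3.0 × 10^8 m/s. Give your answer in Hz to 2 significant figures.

2.1 × 10^16 Hz

r = n²a₀/Z = 4.2 × 10^-11 m, v = Zαc/n = 5.5 × 10^6 m/s
f = v/(2πr) = 2.1 × 10^16 Hz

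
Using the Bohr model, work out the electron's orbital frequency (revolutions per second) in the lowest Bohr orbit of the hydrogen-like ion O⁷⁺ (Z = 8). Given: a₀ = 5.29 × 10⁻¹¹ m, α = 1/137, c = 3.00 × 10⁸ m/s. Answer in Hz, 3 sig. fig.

4.22 × 10¹⁷ Hz

r = n²a₀/Z = 6.61 × 10⁻¹² m, v = Zαc/n = 1.75 × 10⁷ m/s
f = v/(2πr) = 4.22 × 10¹⁷ Hz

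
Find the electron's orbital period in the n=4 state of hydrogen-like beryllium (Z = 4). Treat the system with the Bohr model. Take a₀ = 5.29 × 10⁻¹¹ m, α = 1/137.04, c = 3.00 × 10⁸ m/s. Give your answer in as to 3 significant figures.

607 as

r = n²a₀/Z = 4²·5.29 × 10⁻¹¹/4 = 2.12 × 10⁻¹⁰ m
v = Zαc/n = 4·0.00730·3.00 × 10⁸/4 = 2.19 × 10⁶ m/s
T = 2πr/v = 6.07 × 10⁻¹⁶ s = 607 as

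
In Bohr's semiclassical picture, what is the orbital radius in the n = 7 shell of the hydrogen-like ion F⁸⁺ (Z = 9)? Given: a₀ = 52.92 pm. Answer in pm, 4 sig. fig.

r_n = n²a₀/Z = 7² × 52.92 / 9
    = 49 × 52.92 / 9 = 288.1 pm

288.1 pm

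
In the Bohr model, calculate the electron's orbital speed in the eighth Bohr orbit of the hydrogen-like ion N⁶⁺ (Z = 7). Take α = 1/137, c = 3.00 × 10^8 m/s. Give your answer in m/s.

1.92 × 10^6 m/s

v_n = Zαc/n = 7 × 0.00730 × 3.00 × 10^8 / 8
    = 1.92 × 10^6 m/s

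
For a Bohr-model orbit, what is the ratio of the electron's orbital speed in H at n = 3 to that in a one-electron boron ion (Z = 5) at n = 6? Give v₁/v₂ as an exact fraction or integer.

v ∝ Z^1 · n^-1
v₁/v₂ = (1/5)^1 · (3/6)^-1 = 2/5

2/5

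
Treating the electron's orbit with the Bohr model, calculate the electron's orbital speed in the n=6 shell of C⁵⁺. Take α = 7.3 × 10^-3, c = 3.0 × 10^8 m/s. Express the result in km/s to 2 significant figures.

2200 km/s

v_n = Zαc/n = 6 × 0.0073 × 3.0 × 10^8 / 6
    = 2200 km/s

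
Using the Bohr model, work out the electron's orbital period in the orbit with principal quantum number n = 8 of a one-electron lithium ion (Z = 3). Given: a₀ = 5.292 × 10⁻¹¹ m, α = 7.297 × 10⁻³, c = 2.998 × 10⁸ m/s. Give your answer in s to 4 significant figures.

8.647 × 10⁻¹⁵ s

r = n²a₀/Z = 8²·5.292 × 10⁻¹¹/3 = 1.129 × 10⁻⁹ m
v = Zαc/n = 3·0.007297·2.998 × 10⁸/8 = 8.204 × 10⁵ m/s
T = 2πr/v = 8.647 × 10⁻¹⁵ s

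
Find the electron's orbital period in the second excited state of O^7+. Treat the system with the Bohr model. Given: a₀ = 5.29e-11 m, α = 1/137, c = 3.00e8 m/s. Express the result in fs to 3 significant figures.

0.0640 fs

r = n²a₀/Z = 3²·5.29e-11/8 = 5.95e-11 m
v = Zαc/n = 8·0.00730·3.00e8/3 = 5.84e6 m/s
T = 2πr/v = 6.40e-17 s = 0.0640 fs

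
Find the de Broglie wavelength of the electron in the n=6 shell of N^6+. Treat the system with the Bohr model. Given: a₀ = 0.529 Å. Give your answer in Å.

The Bohr quantisation condition is nλ = 2πr_n.
r_n = n²a₀/Z = 2.72 Å
λ = 2πr_n/n = 2π·2.72/6 = 2.85 Å

2.85 Å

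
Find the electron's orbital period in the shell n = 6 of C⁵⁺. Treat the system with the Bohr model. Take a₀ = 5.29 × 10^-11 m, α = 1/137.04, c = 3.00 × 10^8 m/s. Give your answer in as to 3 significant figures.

r = n²a₀/Z = 6²·5.29 × 10^-11/6 = 3.17 × 10^-10 m
v = Zαc/n = 6·0.00730·3.00 × 10^8/6 = 2.19 × 10^6 m/s
T = 2πr/v = 9.11 × 10^-16 s = 911 as

911 as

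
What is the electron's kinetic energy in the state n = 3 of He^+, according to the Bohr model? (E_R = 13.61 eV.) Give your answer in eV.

For a Coulomb orbit the virial theorem gives K = −E_n.
E_n = −E_R·Z²/n², so K = E_R·Z²/n² = 13.61 × 2²/3² = 6.049 eV

6.049 eV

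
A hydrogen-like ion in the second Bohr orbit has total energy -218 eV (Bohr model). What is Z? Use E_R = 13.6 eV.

E_n = −E_R Z²/n² ⇒ Z² = −E_n n²/E_R = 218 × 2² / 13.6 ≈ 64.12
Z = 8

8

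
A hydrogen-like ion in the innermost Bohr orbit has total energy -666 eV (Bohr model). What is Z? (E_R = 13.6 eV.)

E_n = −E_R Z²/n² ⇒ Z² = −E_n n²/E_R = 666 × 1² / 13.6 ≈ 48.97
Z = 7

7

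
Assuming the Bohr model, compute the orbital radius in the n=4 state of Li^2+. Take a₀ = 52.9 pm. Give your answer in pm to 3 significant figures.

282 pm

r_n = n²a₀/Z = 4² × 52.9 / 3
    = 16 × 52.9 / 3 = 282 pm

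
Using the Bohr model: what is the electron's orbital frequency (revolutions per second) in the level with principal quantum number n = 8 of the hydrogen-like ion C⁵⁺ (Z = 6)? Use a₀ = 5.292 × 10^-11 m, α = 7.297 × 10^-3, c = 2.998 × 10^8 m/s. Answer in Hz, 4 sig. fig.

4.626 × 10^14 Hz

r = n²a₀/Z = 5.645 × 10^-10 m, v = Zαc/n = 1.641 × 10^6 m/s
f = v/(2πr) = 4.626 × 10^14 Hz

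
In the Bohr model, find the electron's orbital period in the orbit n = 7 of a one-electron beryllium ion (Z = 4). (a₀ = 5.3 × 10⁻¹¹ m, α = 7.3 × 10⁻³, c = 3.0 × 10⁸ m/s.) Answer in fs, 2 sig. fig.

3.3 fs

r = n²a₀/Z = 7²·5.3 × 10⁻¹¹/4 = 6.5 × 10⁻¹⁰ m
v = Zαc/n = 4·0.0073·3.0 × 10⁸/7 = 1.3 × 10⁶ m/s
T = 2πr/v = 3.3 × 10⁻¹⁵ s = 3.3 fs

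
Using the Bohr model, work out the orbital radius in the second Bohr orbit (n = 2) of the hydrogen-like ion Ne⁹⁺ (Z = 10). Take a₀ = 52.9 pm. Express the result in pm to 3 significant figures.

r_n = n²a₀/Z = 2² × 52.9 / 10
    = 4 × 52.9 / 10 = 21.2 pm

21.2 pm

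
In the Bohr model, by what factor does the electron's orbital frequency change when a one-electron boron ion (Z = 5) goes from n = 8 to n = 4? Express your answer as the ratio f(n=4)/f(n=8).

f ∝ Z^2 · n^-3; with Z fixed, f ∝ n^-3.
f(n=4)/f(n=8) = (4/8)^-3 = 8

8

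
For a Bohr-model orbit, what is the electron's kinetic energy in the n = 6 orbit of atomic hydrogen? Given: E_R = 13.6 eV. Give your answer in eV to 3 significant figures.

For a Coulomb orbit the virial theorem gives K = −E_n.
E_n = −E_R·Z²/n², so K = E_R·Z²/n² = 13.6 × 1²/6² = 0.378 eV

0.378 eV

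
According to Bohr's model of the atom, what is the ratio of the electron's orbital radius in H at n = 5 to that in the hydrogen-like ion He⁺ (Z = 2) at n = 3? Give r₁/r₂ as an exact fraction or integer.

50/9

r ∝ Z^-1 · n^2
r₁/r₂ = (1/2)^-1 · (5/3)^2 = 50/9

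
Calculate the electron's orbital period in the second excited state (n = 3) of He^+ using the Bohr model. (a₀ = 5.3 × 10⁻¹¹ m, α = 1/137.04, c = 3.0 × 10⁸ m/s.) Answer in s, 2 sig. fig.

1.0 × 10⁻¹⁵ s

r = n²a₀/Z = 3²·5.3 × 10⁻¹¹/2 = 2.4 × 10⁻¹⁰ m
v = Zαc/n = 2·0.0073·3.0 × 10⁸/3 = 1.5 × 10⁶ m/s
T = 2πr/v = 1.0 × 10⁻¹⁵ s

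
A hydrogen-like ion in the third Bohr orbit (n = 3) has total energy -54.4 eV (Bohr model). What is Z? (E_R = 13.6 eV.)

E_n = −E_R Z²/n² ⇒ Z² = −E_n n²/E_R = 54.4 × 3² / 13.6 ≈ 36.00
Z = 6

6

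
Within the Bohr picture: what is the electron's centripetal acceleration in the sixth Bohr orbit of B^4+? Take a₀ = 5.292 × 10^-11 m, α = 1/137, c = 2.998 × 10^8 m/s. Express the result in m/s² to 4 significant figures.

8.728 × 10^21 m/s²

r = n²a₀/Z = 3.810 × 10^-10 m, v = Zαc/n = 1.824 × 10^6 m/s
a = v²/r = (1.824 × 10^6)² / 3.810 × 10^-10 = 8.728 × 10^21 m/s²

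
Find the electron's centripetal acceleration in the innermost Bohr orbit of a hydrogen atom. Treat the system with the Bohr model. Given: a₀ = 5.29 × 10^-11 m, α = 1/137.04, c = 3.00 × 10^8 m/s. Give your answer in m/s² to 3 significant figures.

9.06 × 10^22 m/s²

r = n²a₀/Z = 5.29 × 10^-11 m, v = Zαc/n = 2.19 × 10^6 m/s
a = v²/r = (2.19 × 10^6)² / 5.29 × 10^-11 = 9.06 × 10^22 m/s²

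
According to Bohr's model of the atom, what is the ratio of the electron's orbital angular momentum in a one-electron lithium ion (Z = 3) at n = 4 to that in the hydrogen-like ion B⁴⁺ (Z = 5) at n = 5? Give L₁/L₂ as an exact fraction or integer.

4/5

L = nℏ is independent of Z.
L₁/L₂ = n₁/n₂ = 4/5 = 4/5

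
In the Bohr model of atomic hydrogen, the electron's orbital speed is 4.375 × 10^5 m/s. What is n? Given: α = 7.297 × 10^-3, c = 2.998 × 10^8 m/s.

5

v_n = Zαc/n ⇒ n = Zαc/v = 1 × 0.007297 × 2.998 × 10^8 / 4.375 × 10^5 ≈ 5.00
n = 5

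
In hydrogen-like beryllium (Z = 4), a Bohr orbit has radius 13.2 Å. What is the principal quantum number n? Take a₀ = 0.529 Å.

r_n = n²a₀/Z ⇒ n² = rZ/a₀ = 13.2 × 4 / 0.529 ≈ 99.81
n = 10

10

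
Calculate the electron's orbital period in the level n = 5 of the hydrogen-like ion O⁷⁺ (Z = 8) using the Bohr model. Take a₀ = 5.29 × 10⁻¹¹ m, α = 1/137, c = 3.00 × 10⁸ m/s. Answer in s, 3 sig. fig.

r = n²a₀/Z = 5²·5.29 × 10⁻¹¹/8 = 1.65 × 10⁻¹⁰ m
v = Zαc/n = 8·0.00730·3.00 × 10⁸/5 = 3.50 × 10⁶ m/s
T = 2πr/v = 2.96 × 10⁻¹⁶ s

2.96 × 10⁻¹⁶ s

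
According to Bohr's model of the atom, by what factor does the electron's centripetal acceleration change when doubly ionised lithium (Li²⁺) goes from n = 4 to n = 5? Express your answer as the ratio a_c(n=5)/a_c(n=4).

256/625

a_c ∝ Z^3 · n^-4; with Z fixed, a_c ∝ n^-4.
a_c(n=5)/a_c(n=4) = (5/4)^-4 = 256/625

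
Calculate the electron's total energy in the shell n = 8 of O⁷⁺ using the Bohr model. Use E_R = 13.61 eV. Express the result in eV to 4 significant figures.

-13.61 eV

E_n = −E_R·Z²/n² = −13.61 × 8²/8² = -13.61 eV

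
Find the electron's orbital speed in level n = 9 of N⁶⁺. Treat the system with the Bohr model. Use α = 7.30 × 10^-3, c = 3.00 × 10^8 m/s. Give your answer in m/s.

1.70 × 10^6 m/s

v_n = Zαc/n = 7 × 0.00730 × 3.00 × 10^8 / 9
    = 1.70 × 10^6 m/s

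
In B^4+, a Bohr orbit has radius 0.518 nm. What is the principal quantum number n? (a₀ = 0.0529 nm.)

r_n = n²a₀/Z ⇒ n² = rZ/a₀ = 0.518 × 5 / 0.0529 ≈ 48.96
n = 7

7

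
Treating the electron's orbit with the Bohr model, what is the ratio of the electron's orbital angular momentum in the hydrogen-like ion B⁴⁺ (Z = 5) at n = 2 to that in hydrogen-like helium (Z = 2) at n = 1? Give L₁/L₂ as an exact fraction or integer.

2

L = nℏ is independent of Z.
L₁/L₂ = n₁/n₂ = 2/1 = 2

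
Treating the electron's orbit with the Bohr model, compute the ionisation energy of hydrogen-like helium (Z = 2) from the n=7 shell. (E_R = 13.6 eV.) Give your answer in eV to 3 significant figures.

E_n = −E_R·Z²/n² = −13.6 × 2²/7² eV = -1.11 eV
Ionisation energy = −E_n = 1.11 eV

1.11 eV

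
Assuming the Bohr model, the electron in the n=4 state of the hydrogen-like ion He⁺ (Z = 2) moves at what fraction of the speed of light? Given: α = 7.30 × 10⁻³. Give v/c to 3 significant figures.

0.00365

v_n = Zαc/n, so v/c = Zα/n = 2 × 0.00730 / 4 = 0.00365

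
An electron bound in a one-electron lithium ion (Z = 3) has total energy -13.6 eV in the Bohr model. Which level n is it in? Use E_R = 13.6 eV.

3

E_n = −E_R Z²/n² ⇒ n² = E_R Z²/(−E_n) = 13.6 × 3² / 13.6 ≈ 9.00
n = 3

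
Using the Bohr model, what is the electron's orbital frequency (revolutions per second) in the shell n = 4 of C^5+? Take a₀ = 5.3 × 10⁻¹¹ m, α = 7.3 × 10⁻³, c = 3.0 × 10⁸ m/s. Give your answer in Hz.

3.7 × 10¹⁵ Hz

r = n²a₀/Z = 1.4 × 10⁻¹⁰ m, v = Zαc/n = 3.3 × 10⁶ m/s
f = v/(2πr) = 3.7 × 10¹⁵ Hz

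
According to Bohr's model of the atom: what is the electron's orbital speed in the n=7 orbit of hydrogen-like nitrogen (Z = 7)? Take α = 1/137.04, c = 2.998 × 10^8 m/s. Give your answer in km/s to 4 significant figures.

v_n = Zαc/n = 7 × 0.007297 × 2.998 × 10^8 / 7
    = 2188 km/s

2188 km/s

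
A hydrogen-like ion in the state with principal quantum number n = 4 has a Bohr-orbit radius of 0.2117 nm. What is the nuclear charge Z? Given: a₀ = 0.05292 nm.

4

r_n = n²a₀/Z ⇒ Z = n²a₀/r = 4² × 0.05292 / 0.2117 ≈ 4.00
Z = 4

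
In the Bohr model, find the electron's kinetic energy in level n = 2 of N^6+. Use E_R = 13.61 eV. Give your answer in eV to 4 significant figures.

166.7 eV

For a Coulomb orbit the virial theorem gives K = −E_n.
E_n = −E_R·Z²/n², so K = E_R·Z²/n² = 13.61 × 7²/2² = 166.7 eV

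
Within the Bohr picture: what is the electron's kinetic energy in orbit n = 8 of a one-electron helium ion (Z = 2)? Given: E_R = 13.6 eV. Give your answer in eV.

For a Coulomb orbit the virial theorem gives K = −E_n.
E_n = −E_R·Z²/n², so K = E_R·Z²/n² = 13.6 × 2²/8² = 0.850 eV

0.850 eV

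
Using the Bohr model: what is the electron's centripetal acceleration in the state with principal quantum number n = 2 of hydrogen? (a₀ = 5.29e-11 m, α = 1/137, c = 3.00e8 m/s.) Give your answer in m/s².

5.67e21 m/s²

r = n²a₀/Z = 2.12e-10 m, v = Zαc/n = 1.09e6 m/s
a = v²/r = (1.09e6)² / 2.12e-10 = 5.67e21 m/s²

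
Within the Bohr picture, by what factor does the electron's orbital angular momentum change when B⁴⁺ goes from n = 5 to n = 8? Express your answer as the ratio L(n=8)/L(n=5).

8/5

L = nℏ depends only on n, so L ∝ n.
L(n=8)/L(n=5) = (8/5)^1 = 8/5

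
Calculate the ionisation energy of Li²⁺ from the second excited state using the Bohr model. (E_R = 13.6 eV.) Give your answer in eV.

13.6 eV

E_n = −E_R·Z²/n² = −13.6 × 3²/3² eV = -13.6 eV
Ionisation energy = −E_n = 13.6 eV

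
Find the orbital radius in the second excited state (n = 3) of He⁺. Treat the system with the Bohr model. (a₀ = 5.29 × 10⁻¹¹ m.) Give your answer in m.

r_n = n²a₀/Z = 3² × 5.29 × 10⁻¹¹ / 2
    = 9 × 5.29 × 10⁻¹¹ / 2 = 2.38 × 10⁻¹⁰ m

2.38 × 10⁻¹⁰ m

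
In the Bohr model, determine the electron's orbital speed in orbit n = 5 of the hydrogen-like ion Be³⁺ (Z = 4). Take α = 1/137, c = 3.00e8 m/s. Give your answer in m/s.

1.75e6 m/s

v_n = Zαc/n = 4 × 0.00730 × 3.00e8 / 5
    = 1.75e6 m/s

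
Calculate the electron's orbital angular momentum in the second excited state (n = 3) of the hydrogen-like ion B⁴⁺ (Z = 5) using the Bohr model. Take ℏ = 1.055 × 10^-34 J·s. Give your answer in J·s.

L_n = nℏ = 3 × 1.055 × 10^-34 = 3.165 × 10^-34 J·s

3.165 × 10^-34 J·s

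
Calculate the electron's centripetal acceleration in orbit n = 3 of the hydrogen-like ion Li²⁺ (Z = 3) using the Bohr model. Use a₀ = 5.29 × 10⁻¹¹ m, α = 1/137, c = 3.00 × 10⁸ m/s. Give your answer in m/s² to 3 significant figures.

3.02 × 10²² m/s²

r = n²a₀/Z = 1.59 × 10⁻¹⁰ m, v = Zαc/n = 2.19 × 10⁶ m/s
a = v²/r = (2.19 × 10⁶)² / 1.59 × 10⁻¹⁰ = 3.02 × 10²² m/s²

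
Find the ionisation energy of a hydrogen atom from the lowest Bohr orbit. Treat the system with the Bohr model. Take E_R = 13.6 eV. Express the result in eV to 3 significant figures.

E_n = −E_R·Z²/n² = −13.6 × 1²/1² eV = -13.6 eV
Ionisation energy = −E_n = 13.6 eV

13.6 eV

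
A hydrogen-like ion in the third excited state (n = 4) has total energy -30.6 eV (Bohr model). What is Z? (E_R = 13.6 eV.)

6

E_n = −E_R Z²/n² ⇒ Z² = −E_n n²/E_R = 30.6 × 4² / 13.6 ≈ 36.00
Z = 6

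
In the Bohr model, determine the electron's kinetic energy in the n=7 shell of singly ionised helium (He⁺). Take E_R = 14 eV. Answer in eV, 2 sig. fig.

1.1 eV

For a Coulomb orbit the virial theorem gives K = −E_n.
E_n = −E_R·Z²/n², so K = E_R·Z²/n² = 14 × 2²/7² = 1.1 eV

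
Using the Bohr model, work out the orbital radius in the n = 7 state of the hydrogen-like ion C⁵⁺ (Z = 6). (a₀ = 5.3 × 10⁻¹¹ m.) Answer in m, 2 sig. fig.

4.3 × 10⁻¹⁰ m

r_n = n²a₀/Z = 7² × 5.3 × 10⁻¹¹ / 6
    = 49 × 5.3 × 10⁻¹¹ / 6 = 4.3 × 10⁻¹⁰ m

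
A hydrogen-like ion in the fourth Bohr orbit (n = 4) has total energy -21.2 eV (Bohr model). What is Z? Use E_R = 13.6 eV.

5

E_n = −E_R Z²/n² ⇒ Z² = −E_n n²/E_R = 21.2 × 4² / 13.6 ≈ 24.94
Z = 5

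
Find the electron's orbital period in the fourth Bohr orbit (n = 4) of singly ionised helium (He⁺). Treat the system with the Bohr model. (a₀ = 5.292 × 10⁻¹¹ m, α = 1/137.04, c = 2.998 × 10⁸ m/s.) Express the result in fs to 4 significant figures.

r = n²a₀/Z = 4²·5.292 × 10⁻¹¹/2 = 4.234 × 10⁻¹⁰ m
v = Zαc/n = 2·0.007297·2.998 × 10⁸/4 = 1.094 × 10⁶ m/s
T = 2πr/v = 2.432 × 10⁻¹⁵ s = 2.432 fs

2.432 fs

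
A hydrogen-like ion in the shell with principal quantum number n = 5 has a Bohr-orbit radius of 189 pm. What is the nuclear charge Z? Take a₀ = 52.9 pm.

r_n = n²a₀/Z ⇒ Z = n²a₀/r = 5² × 52.9 / 189 ≈ 7.00
Z = 7

7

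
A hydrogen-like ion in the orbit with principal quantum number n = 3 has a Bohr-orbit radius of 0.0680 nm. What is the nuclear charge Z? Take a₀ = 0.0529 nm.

r_n = n²a₀/Z ⇒ Z = n²a₀/r = 3² × 0.0529 / 0.0680 ≈ 7.00
Z = 7

7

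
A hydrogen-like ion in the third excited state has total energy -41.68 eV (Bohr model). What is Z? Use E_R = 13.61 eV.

7

E_n = −E_R Z²/n² ⇒ Z² = −E_n n²/E_R = 41.68 × 4² / 13.61 ≈ 49.00
Z = 7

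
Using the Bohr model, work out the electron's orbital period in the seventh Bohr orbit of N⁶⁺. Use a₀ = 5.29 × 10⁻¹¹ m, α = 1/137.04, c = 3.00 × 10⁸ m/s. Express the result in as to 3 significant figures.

1060 as

r = n²a₀/Z = 7²·5.29 × 10⁻¹¹/7 = 3.70 × 10⁻¹⁰ m
v = Zαc/n = 7·0.00730·3.00 × 10⁸/7 = 2.19 × 10⁶ m/s
T = 2πr/v = 1.06 × 10⁻¹⁵ s = 1060 as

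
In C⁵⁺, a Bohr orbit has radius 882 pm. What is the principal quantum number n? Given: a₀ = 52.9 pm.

r_n = n²a₀/Z ⇒ n² = rZ/a₀ = 882 × 6 / 52.9 ≈ 100.04
n = 10

10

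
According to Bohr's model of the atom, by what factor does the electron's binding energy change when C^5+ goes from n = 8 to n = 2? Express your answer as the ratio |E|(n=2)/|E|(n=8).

16

|E| ∝ Z^2 · n^-2; with Z fixed, |E| ∝ n^-2.
|E|(n=2)/|E|(n=8) = (2/8)^-2 = 16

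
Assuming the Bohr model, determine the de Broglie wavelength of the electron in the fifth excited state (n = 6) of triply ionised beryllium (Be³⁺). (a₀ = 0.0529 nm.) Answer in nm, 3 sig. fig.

The Bohr quantisation condition is nλ = 2πr_n.
r_n = n²a₀/Z = 0.476 nm
λ = 2πr_n/n = 2π·0.476/6 = 0.499 nm

0.499 nm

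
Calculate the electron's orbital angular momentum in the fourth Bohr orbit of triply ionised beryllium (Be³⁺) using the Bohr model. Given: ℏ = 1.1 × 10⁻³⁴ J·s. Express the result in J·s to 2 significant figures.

L_n = nℏ = 4 × 1.1 × 10⁻³⁴ = 4.4 × 10⁻³⁴ J·s

4.4 × 10⁻³⁴ J·s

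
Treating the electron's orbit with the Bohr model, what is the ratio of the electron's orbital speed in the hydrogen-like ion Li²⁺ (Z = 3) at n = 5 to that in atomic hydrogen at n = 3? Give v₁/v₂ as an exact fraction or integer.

v ∝ Z^1 · n^-1
v₁/v₂ = (3/1)^1 · (5/3)^-1 = 9/5

9/5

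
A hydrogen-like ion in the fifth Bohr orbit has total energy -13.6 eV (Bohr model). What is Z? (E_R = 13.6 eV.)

5

E_n = −E_R Z²/n² ⇒ Z² = −E_n n²/E_R = 13.6 × 5² / 13.6 ≈ 25.00
Z = 5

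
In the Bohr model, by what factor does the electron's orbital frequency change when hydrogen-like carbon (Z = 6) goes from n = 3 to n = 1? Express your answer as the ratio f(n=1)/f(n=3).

27

f ∝ Z^2 · n^-3; with Z fixed, f ∝ n^-3.
f(n=1)/f(n=3) = (1/3)^-3 = 27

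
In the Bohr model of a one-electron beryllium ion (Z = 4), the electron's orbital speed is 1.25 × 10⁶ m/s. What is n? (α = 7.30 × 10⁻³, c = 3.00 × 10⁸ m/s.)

v_n = Zαc/n ⇒ n = Zαc/v = 4 × 0.00730 × 3.00 × 10⁸ / 1.25 × 10⁶ ≈ 7.01
n = 7

7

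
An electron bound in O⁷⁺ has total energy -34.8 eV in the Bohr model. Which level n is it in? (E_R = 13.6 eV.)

E_n = −E_R Z²/n² ⇒ n² = E_R Z²/(−E_n) = 13.6 × 8² / 34.8 ≈ 25.01
n = 5

5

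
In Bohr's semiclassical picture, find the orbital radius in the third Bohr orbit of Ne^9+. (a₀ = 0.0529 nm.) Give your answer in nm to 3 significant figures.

r_n = n²a₀/Z = 3² × 0.0529 / 10
    = 9 × 0.0529 / 10 = 0.0476 nm

0.0476 nm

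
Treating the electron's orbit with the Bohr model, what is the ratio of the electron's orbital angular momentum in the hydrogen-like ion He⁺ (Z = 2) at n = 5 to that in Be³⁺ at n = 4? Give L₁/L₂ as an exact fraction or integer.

5/4

L = nℏ is independent of Z.
L₁/L₂ = n₁/n₂ = 5/4 = 5/4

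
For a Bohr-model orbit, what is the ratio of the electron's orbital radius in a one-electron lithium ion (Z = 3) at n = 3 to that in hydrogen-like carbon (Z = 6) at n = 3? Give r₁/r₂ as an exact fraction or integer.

2

r ∝ Z^-1 · n^2
r₁/r₂ = (3/6)^-1 · (3/3)^2 = 2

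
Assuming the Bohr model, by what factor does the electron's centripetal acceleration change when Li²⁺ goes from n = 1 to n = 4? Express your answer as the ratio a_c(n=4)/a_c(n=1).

a_c ∝ Z^3 · n^-4; with Z fixed, a_c ∝ n^-4.
a_c(n=4)/a_c(n=1) = (4/1)^-4 = 1/256

1/256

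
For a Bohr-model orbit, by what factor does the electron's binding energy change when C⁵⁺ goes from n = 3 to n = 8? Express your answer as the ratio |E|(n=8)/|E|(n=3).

|E| ∝ Z^2 · n^-2; with Z fixed, |E| ∝ n^-2.
|E|(n=8)/|E|(n=3) = (8/3)^-2 = 9/64

9/64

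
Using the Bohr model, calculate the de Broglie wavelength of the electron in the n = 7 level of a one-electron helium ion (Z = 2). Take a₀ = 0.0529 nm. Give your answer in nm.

1.16 nm

The Bohr quantisation condition is nλ = 2πr_n.
r_n = n²a₀/Z = 1.30 nm
λ = 2πr_n/n = 2π·1.30/7 = 1.16 nm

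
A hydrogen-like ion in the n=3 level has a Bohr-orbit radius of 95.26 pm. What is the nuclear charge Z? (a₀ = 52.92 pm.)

r_n = n²a₀/Z ⇒ Z = n²a₀/r = 3² × 52.92 / 95.26 ≈ 5.00
Z = 5

5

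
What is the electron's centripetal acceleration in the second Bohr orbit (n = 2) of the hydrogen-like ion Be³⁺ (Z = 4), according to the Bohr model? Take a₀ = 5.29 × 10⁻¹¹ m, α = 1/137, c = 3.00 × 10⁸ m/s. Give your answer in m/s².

r = n²a₀/Z = 5.29 × 10⁻¹¹ m, v = Zαc/n = 4.38 × 10⁶ m/s
a = v²/r = (4.38 × 10⁶)² / 5.29 × 10⁻¹¹ = 3.63 × 10²³ m/s²

3.63 × 10²³ m/s²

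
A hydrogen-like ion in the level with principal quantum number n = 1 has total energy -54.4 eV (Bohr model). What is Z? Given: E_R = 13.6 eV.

E_n = −E_R Z²/n² ⇒ Z² = −E_n n²/E_R = 54.4 × 1² / 13.6 ≈ 4.00
Z = 2

2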